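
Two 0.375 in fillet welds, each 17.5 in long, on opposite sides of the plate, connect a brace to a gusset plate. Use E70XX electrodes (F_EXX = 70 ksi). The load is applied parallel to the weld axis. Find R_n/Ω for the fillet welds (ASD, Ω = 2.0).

R_n/Ω ≈ 195 kip

Effective throat t_e = 0.707 × 0.375 = 0.2651 in.
Total length L = 35 in; A_we = 0.2651 × 35 = 9.279 in².
F_nw = 0.6 F_EXX = 0.6 × 70 = 42 ksi.
R_n = 42 × 9.279 = 389.7 kip; R_n/Ω = 389.7/2.0 = 194.9 kip.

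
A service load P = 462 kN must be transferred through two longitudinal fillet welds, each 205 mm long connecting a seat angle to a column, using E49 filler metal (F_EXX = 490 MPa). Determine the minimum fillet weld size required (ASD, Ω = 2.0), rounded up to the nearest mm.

w = 11 mm

Total weld length L = 410 mm.
Required throat t_e = P × Ω / (0.6 F_EXX × L) = 462 × 2.0 / (0.6 × 490 × 410 × 10⁻³) = 7.666 mm.
Required leg w = t_e / 0.707 = 10.84 mm → use 11 mm.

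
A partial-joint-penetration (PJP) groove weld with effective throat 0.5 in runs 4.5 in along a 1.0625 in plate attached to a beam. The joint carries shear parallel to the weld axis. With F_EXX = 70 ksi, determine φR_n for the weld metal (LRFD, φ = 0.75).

Effective throat (given) t_e = 0.5 in.
A_we = 0.5 × 4.5 = 2.25 in².
F_nw = 0.6 F_EXX = 42 ksi.
φR_n = 0.75 × 42 × 2.25 = 70.88 kip.

φR_n ≈ 70.9 kip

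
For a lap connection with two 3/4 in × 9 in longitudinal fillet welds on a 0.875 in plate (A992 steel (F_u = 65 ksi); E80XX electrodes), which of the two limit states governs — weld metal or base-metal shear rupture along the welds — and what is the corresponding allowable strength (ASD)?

R_n/Ω ≈ 229 kip (weld metal governs)

E80XX → F_EXX = 80 ksi.
t_e = 0.707 × 0.75 = 0.5302 in; L = 18 in.
Weld metal: R_n/Ω = (1/2.0) × 0.6 × 80 × 0.5302 × 18 = 229.1 kip.
Base metal (shear rupture): R_n/Ω = (1/2.0) × 0.6 × 65 × 0.875 × 18 = 307.1 kip.
Governing: weld metal.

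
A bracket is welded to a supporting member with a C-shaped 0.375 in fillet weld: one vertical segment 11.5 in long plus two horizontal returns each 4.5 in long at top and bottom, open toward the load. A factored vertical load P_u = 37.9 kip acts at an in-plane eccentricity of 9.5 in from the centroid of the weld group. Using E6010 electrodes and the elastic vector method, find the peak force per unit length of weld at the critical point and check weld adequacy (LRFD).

E60XX → F_EXX = 60 ksi.
Total weld length L_w = 20.5 in. Treat welds as unit-width lines.
Centroid: x̄ = 2×4.5×2.25 / 20.5 = 0.9878 in from the vertical weld.
Polar moment about centroid: J = I_x + I_y = [11.5³/12 + 2×4.5×5.75²] + [11.5×0.9878² + 2(4.5³/12 + 4.5×1.262²)] = 465 in³.
Direct shear f_v = P/L_w = 37.9 / 20.5 = 1.849 kip/in (vertical).
Torsion M = P·e = 37.9 × 9.5 = 360.05 kip·in.
Critical point at (x, y) = (3.512, 5.75) from centroid. f_tx = M·y/J = 4.452 kip/in; f_ty = M·x/J = 2.719 kip/in.
Resultant f_max = √[f_tx² + (f_v + f_ty)²] = √[4.452² + (1.849 + 2.719)²] = 6.378 kip/in.
Capacity per unit length: φr_n = 0.75 × 0.6 × 60 × (0.707 × 0.375) = 7.158 kip/in.
6.378 ≤ 7.158 → adequate.

f_max ≈ 6.38 kip/in; adequate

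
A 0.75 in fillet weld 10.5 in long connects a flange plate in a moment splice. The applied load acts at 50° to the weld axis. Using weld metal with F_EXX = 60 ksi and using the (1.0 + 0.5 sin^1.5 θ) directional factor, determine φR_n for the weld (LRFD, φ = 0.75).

φR_n ≈ 201 kips

t_e = 0.707 × 0.75 = 0.5302 in; A_we = 0.5302 × 10.5 = 5.568 in².
Directional factor: 1.0 + 0.5 sin^1.5(50°) = 1.335.
F_nw = 0.6 × 60 × 1.335 = 48.07 ksi.
φR_n = 0.75 × 48.07 × 5.568 = 200.7 kips.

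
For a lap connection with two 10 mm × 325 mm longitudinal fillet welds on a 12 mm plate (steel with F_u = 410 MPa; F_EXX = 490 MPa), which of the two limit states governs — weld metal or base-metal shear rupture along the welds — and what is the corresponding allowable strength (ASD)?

t_e = 0.707 × 10 = 7.07 mm; L = 650 mm.
Weld metal: R_n/Ω = (1/2.0) × 0.6 × 490 × 7.07 × 650 × 10⁻³ = 675.5 kN.
Base metal (shear rupture): R_n/Ω = (1/2.0) × 0.6 × 410 × 12 × 650 × 10⁻³ = 959.4 kN.
Governing: weld metal.

R_n/Ω ≈ 676 kN (weld metal governs)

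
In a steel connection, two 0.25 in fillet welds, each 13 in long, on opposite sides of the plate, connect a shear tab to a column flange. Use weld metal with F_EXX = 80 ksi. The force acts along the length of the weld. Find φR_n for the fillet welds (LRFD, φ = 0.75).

Effective throat t_e = 0.707 × 0.25 = 0.1767 in.
Total length L = 26 in; A_we = 0.1767 × 26 = 4.595 in².
F_nw = 0.6 F_EXX = 0.6 × 80 = 48 ksi.
φR_n = 0.75 × 48 × 4.595 = 165.4 kip.

φR_n ≈ 165 kip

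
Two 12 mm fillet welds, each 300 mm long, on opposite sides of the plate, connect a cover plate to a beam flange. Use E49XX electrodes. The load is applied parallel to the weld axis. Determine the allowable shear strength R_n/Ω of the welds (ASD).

R_n/Ω ≈ 748 kN

E49XX → F_EXX = 490 MPa.
Effective throat t_e = 0.707 × 12 = 8.484 mm.
Total length L = 600 mm; A_we = 8.484 × 600 = 5090 mm².
F_nw = 0.6 F_EXX = 0.6 × 490 = 294 MPa.
R_n = 294 × 5090 × 10⁻³ = 1497 kN; R_n/Ω = 1497/2.0 = 748.3 kN.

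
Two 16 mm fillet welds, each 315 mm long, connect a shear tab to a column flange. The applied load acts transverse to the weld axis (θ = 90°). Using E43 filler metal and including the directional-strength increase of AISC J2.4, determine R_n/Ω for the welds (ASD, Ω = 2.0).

E43XX → F_EXX = 430 MPa.
t_e = 0.707 × 16 = 11.31 mm; A_we = 11.31 × 630 = 7127 mm².
Directional factor: 1.0 + 0.5 sin^1.5(90°) = 1.5.
F_nw = 0.6 × 430 × 1.5 = 387 MPa.
R_n/Ω = (387 × 7127) / 2.0 × 10⁻³ = 1379 kN.

R_n/Ω ≈ 1380 kN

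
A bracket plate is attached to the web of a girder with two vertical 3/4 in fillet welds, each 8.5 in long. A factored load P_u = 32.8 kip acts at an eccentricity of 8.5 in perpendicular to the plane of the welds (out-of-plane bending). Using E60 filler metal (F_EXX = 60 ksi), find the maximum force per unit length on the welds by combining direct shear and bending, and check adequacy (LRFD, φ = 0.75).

L_w = 2 × 8.5 = 17 in; section modulus (unit throat) S = 2 × L²/6 = 24.08 in².
Direct shear f_v = P/L_w = 32.8/17 = 1.929 kip/in.
Moment M = P × e = 32.8 × 8.5 = 278.8 kip·in; bending f_b = M/S = 11.58 kip/in.
f_max = √(f_v² + f_b²) = √(1.929² + 11.58²) = 11.74 kip/in.
φr_n = 0.75 × 0.6 × 60 × (0.707 × 0.75) = 14.32 kip/in → adequate.

f_max ≈ 11.7 kip/in; adequate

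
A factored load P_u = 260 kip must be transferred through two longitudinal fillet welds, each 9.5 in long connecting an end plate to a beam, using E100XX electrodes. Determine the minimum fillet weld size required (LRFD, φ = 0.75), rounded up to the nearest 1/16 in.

E100XX → F_EXX = 100 ksi.
Total weld length L = 19 in.
Required throat t_e = P_u / (φ × 0.6 F_EXX × L) = 260 / (0.75 × 0.6 × 100 × 19) = 0.3041 in.
Required leg w = t_e / 0.707 = 0.4301 in → use 7/16 in.

w = 7/16 in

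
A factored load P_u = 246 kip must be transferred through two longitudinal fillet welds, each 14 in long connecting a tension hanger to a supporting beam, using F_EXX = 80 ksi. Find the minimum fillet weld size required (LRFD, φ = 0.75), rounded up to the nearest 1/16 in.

w = 3/8 in

Total weld length L = 28 in.
Required throat t_e = P_u / (φ × 0.6 F_EXX × L) = 246 / (0.75 × 0.6 × 80 × 28) = 0.244 in.
Required leg w = t_e / 0.707 = 0.3452 in → use 3/8 in.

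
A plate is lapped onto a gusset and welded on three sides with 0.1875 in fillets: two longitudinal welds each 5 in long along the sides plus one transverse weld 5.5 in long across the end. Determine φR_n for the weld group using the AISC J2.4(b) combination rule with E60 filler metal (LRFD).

E60XX → F_EXX = 60 ksi.
t_e = 0.707 × 0.1875 = 0.1326 in.
R_nwl = 0.6 × 60 × 0.1326 × 10 = 47.72 kips (longitudinal, 2 welds).
R_nwt = 0.6 × 60 × 0.1326 × 5.5 = 26.25 kips (transverse, base value).
(i) R_nwl + R_nwt = 73.97 kips; (ii) 0.85 R_nwl + 1.5 R_nwt = 79.94 kips.
R_n = max = 79.94 kips [governs: (ii)]; φR_n = 59.95 kips.

φR_n ≈ 60 kips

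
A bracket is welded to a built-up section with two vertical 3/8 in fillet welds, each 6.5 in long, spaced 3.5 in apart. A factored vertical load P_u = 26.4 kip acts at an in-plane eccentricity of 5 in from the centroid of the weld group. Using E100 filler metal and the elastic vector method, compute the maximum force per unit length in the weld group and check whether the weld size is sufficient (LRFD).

f_max ≈ 6.89 kip/in; adequate

E100XX → F_EXX = 100 ksi.
Total weld length L_w = 13 in. Treat welds as unit-width lines.
Polar moment about centroid: J = 2[d³/12 + d(b/2)²] = 2[6.5³/12 + 6.5×1.75²] = 85.58 in³.
Direct shear f_v = P/L_w = 26.4 / 13 = 2.031 kip/in (vertical).
Torsion M = P·e = 26.4 × 5 = 132 kip·in.
Critical point at (x, y) = (1.75, 3.25) from centroid. f_tx = M·y/J = 5.013 kip/in; f_ty = M·x/J = 2.699 kip/in.
Resultant f_max = √[f_tx² + (f_v + f_ty)²] = √[5.013² + (2.031 + 2.699)²] = 6.892 kip/in.
Capacity per unit length: φr_n = 0.75 × 0.6 × 100 × (0.707 × 0.375) = 11.93 kip/in.
6.892 ≤ 11.93 → adequate.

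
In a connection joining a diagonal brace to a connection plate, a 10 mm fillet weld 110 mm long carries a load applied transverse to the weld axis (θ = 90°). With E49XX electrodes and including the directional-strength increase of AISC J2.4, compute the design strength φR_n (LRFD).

φR_n ≈ 257 kN

E49XX → F_EXX = 490 MPa.
t_e = 0.707 × 10 = 7.07 mm; A_we = 7.07 × 110 = 777.7 mm².
Directional factor: 1.0 + 0.5 sin^1.5(90°) = 1.5.
F_nw = 0.6 × 490 × 1.5 = 441 MPa.
φR_n = 0.75 × 441 × 777.7 × 10⁻³ = 257.2 kN.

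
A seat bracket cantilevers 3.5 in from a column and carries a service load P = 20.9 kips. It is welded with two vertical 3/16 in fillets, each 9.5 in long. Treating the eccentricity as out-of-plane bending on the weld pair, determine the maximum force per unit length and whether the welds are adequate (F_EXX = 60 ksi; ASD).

f_max ≈ 2.67 kip/in; NOT adequate

L_w = 2 × 9.5 = 19 in; section modulus (unit throat) S = 2 × L²/6 = 30.08 in².
Direct shear f_v = P/L_w = 20.9/19 = 1.1 kip/in.
Moment M = P × e = 20.9 × 3.5 = 73.15 kip·in; bending f_b = M/S = 2.432 kip/in.
f_max = √(f_v² + f_b²) = √(1.1² + 2.432²) = 2.669 kip/in.
r_n/Ω = (1/2.0) × 0.6 × 60 × (0.707 × 0.1875) = 2.386 kip/in → NOT adequate.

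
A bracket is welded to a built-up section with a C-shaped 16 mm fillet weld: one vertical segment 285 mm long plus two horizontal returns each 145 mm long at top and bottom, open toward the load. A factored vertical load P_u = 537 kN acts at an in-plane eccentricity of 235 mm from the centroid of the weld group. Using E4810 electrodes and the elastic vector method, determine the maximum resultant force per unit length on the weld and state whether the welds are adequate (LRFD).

E48XX → F_EXX = 480 MPa.
Total weld length L_w = 575 mm. Treat welds as unit-width lines.
Centroid: x̄ = 2×145×72.5 / 575 = 36.57 mm from the vertical weld.
Polar moment about centroid: J = I_x + I_y = [285³/12 + 2×145×142.5²] + [285×36.57² + 2(145³/12 + 145×35.93²)] = 9082000 mm³.
Direct shear f_v = P/L_w = 537×10³ / 575 = 933.9 N/mm (vertical).
Torsion M = P·e = 537×10³ × 235 = 126200000 N·mm.
Critical point at (x, y) = (108.4, 142.5) from centroid. f_tx = M·y/J = 1980 N/mm; f_ty = M·x/J = 1507 N/mm.
Resultant f_max = √[f_tx² + (f_v + f_ty)²] = √[1980² + (933.9 + 1507)²] = 3143 N/mm.
Capacity per unit length: φr_n = 0.75 × 0.6 × 480 × (0.707 × 16) = 2443 N/mm.
3143 > 2443 → NOT adequate.

f_max ≈ 3140 N/mm; NOT adequate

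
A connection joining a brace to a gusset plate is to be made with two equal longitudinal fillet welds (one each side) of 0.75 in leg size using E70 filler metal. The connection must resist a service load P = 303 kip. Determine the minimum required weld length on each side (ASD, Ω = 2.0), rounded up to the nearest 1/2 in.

L = 14 in on each side

E70XX → F_EXX = 70 ksi.
Throat t_e = 0.707 × 0.75 = 0.5302 in.
r_n/Ω = (0.6 × 70 × 0.5302) / 2.0 = 11.14 kip/in.
L_req = P / (r_n/Ω) = 303 / 11.14 = 27.21 in total.
Per side: 27.21 / 2 = 13.61 in.
Round up → use L = 14 in on each side.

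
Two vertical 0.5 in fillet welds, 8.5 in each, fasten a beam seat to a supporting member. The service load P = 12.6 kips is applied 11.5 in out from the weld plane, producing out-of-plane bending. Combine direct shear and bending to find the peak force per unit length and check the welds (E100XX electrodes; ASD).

E100XX → F_EXX = 100 ksi.
L_w = 2 × 8.5 = 17 in; section modulus (unit throat) S = 2 × L²/6 = 24.08 in².
Direct shear f_v = P/L_w = 12.6/17 = 0.7412 kip/in.
Moment M = P × e = 12.6 × 11.5 = 144.9 kip·in; bending f_b = M/S = 6.017 kip/in.
f_max = √(f_v² + f_b²) = √(0.7412² + 6.017²) = 6.062 kip/in.
r_n/Ω = (1/2.0) × 0.6 × 100 × (0.707 × 0.5) = 10.6 kip/in → adequate.

f_max ≈ 6.06 kip/in; adequate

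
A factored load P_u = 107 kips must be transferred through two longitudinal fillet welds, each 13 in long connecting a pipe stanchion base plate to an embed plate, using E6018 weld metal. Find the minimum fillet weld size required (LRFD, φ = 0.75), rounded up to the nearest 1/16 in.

w = 1/4 in

E60XX → F_EXX = 60 ksi.
Total weld length L = 26 in.
Required throat t_e = P_u / (φ × 0.6 F_EXX × L) = 107 / (0.75 × 0.6 × 60 × 26) = 0.1524 in.
Required leg w = t_e / 0.707 = 0.2156 in → use 1/4 in.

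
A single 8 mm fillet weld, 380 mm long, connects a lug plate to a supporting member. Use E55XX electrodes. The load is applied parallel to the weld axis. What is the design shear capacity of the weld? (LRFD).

φR_n ≈ 532 kN

E55XX → F_EXX = 550 MPa.
Effective throat t_e = 0.707 × 8 = 5.656 mm.
Total length L = 380 mm; A_we = 5.656 × 380 = 2149 mm².
F_nw = 0.6 F_EXX = 0.6 × 550 = 330 MPa.
φR_n = 0.75 × 330 × 2149 × 10⁻³ = 531.9 kN.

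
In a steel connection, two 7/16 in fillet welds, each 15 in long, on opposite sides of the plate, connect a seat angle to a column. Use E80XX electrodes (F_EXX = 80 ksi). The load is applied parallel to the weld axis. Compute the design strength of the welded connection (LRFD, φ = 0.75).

Effective throat t_e = 0.707 × 0.4375 = 0.3093 in.
Total length L = 30 in; A_we = 0.3093 × 30 = 9.279 in².
F_nw = 0.6 F_EXX = 0.6 × 80 = 48 ksi.
φR_n = 0.75 × 48 × 9.279 = 334.1 kip.

φR_n ≈ 334 kip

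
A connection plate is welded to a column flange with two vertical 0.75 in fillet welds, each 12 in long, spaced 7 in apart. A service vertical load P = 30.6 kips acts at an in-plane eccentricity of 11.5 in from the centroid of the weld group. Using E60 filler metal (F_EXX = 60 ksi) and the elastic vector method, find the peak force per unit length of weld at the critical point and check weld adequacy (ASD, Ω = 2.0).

Total weld length L_w = 24 in. Treat welds as unit-width lines.
Polar moment about centroid: J = 2[d³/12 + d(b/2)²] = 2[12³/12 + 12×3.5²] = 582 in³.
Direct shear f_v = P/L_w = 30.6 / 24 = 1.275 kip/in (vertical).
Torsion M = P·e = 30.6 × 11.5 = 351.9 kip·in.
Critical point at (x, y) = (3.5, 6) from centroid. f_tx = M·y/J = 3.628 kip/in; f_ty = M·x/J = 2.116 kip/in.
Resultant f_max = √[f_tx² + (f_v + f_ty)²] = √[3.628² + (1.275 + 2.116)²] = 4.966 kip/in.
Capacity per unit length: r_n/Ω = (1/2.0) × 0.6 × 60 × (0.707 × 0.75) = 9.544 kip/in.
4.966 ≤ 9.544 → adequate.

f_max ≈ 4.97 kip/in; adequate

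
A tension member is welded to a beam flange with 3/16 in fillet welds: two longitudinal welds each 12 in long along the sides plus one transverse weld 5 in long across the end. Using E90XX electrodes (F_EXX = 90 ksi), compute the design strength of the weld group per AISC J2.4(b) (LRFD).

φR_n ≈ 156 kip

t_e = 0.707 × 0.1875 = 0.1326 in.
R_nwl = 0.6 × 90 × 0.1326 × 24 = 171.8 kip (longitudinal, 2 welds).
R_nwt = 0.6 × 90 × 0.1326 × 5 = 35.79 kip (transverse, base value).
(i) R_nwl + R_nwt = 207.6 kip; (ii) 0.85 R_nwl + 1.5 R_nwt = 199.7 kip.
R_n = max = 207.6 kip [governs: (i)]; φR_n = 155.7 kip.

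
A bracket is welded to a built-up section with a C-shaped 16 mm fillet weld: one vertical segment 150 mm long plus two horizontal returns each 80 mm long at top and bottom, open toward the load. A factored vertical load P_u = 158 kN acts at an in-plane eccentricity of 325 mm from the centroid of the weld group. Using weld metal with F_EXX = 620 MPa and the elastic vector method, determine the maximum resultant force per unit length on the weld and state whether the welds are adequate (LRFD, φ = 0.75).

Total weld length L_w = 310 mm. Treat welds as unit-width lines.
Centroid: x̄ = 2×80×40 / 310 = 20.65 mm from the vertical weld.
Polar moment about centroid: J = I_x + I_y = [150³/12 + 2×80×75²] + [150×20.65² + 2(80³/12 + 80×19.35²)] = 1390000 mm³.
Direct shear f_v = P/L_w = 158×10³ / 310 = 509.7 N/mm (vertical).
Torsion M = P·e = 158×10³ × 325 = 51350000 N·mm.
Critical point at (x, y) = (59.35, 75) from centroid. f_tx = M·y/J = 2770 N/mm; f_ty = M·x/J = 2192 N/mm.
Resultant f_max = √[f_tx² + (f_v + f_ty)²] = √[2770² + (509.7 + 2192)²] = 3869 N/mm.
Capacity per unit length: φr_n = 0.75 × 0.6 × 620 × (0.707 × 16) = 3156 N/mm.
3869 > 3156 → NOT adequate.

f_max ≈ 3870 N/mm; NOT adequate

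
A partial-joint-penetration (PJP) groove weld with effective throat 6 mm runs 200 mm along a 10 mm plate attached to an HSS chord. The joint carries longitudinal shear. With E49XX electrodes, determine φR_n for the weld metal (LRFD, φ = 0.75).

E49XX → F_EXX = 490 MPa.
Effective throat (given) t_e = 6 mm.
A_we = 6 × 200 = 1200 mm².
F_nw = 0.6 F_EXX = 294 MPa.
φR_n = 0.75 × 294 × 1200 × 10⁻³ = 264.6 kN.

φR_n ≈ 265 kN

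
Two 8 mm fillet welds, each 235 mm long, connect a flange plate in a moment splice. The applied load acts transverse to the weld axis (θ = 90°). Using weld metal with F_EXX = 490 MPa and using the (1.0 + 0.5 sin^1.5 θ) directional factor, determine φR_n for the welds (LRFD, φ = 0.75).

φR_n ≈ 879 kN

t_e = 0.707 × 8 = 5.656 mm; A_we = 5.656 × 470 = 2658 mm².
Directional factor: 1.0 + 0.5 sin^1.5(90°) = 1.5.
F_nw = 0.6 × 490 × 1.5 = 441 MPa.
φR_n = 0.75 × 441 × 2658 × 10⁻³ = 879.2 kN.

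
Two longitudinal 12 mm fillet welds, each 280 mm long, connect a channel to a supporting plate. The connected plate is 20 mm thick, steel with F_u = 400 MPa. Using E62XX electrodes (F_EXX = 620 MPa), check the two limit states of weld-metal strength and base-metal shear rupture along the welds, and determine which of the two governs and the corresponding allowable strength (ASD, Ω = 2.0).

R_n/Ω ≈ 884 kN (weld metal governs)

t_e = 0.707 × 12 = 8.484 mm; L = 560 mm.
Weld metal: R_n/Ω = (1/2.0) × 0.6 × 620 × 8.484 × 560 × 10⁻³ = 883.7 kN.
Base metal (shear rupture): R_n/Ω = (1/2.0) × 0.6 × 400 × 20 × 560 × 10⁻³ = 1344 kN.
Governing: weld metal.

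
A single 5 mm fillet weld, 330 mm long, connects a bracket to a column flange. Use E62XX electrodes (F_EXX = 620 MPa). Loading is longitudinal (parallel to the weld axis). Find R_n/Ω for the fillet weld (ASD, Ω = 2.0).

R_n/Ω ≈ 217 kN

Effective throat t_e = 0.707 × 5 = 3.535 mm.
Total length L = 330 mm; A_we = 3.535 × 330 = 1167 mm².
F_nw = 0.6 F_EXX = 0.6 × 620 = 372 MPa.
R_n = 372 × 1167 × 10⁻³ = 434 kN; R_n/Ω = 434/2.0 = 217 kN.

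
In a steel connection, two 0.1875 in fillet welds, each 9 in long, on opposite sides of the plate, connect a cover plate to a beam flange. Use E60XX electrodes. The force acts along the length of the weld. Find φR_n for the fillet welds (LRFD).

E60XX → F_EXX = 60 ksi.
Effective throat t_e = 0.707 × 0.1875 = 0.1326 in.
Total length L = 18 in; A_we = 0.1326 × 18 = 2.386 in².
F_nw = 0.6 F_EXX = 0.6 × 60 = 36 ksi.
φR_n = 0.75 × 36 × 2.386 = 64.43 kips.

φR_n ≈ 64.4 kips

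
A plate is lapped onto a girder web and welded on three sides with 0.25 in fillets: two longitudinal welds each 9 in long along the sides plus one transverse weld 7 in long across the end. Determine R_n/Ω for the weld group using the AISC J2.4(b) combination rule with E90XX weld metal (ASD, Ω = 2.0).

R_n/Ω ≈ 123 kips

E90XX → F_EXX = 90 ksi.
t_e = 0.707 × 0.25 = 0.1767 in.
R_nwl = 0.6 × 90 × 0.1767 × 18 = 171.8 kips (longitudinal, 2 welds).
R_nwt = 0.6 × 90 × 0.1767 × 7 = 66.81 kips (transverse, base value).
(i) R_nwl + R_nwt = 238.6 kips; (ii) 0.85 R_nwl + 1.5 R_nwt = 246.2 kips.
R_n = max = 246.2 kips [governs: (ii)]; R_n/Ω = 123.1 kips.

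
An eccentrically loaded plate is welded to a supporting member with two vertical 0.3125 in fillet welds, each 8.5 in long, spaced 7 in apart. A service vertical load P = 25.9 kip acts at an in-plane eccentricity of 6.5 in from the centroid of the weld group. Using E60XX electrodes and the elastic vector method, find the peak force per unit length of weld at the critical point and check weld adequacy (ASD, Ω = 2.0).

f_max ≈ 4.12 kip/in; NOT adequate

E60XX → F_EXX = 60 ksi.
Total weld length L_w = 17 in. Treat welds as unit-width lines.
Polar moment about centroid: J = 2[d³/12 + d(b/2)²] = 2[8.5³/12 + 8.5×3.5²] = 310.6 in³.
Direct shear f_v = P/L_w = 25.9 / 17 = 1.524 kip/in (vertical).
Torsion M = P·e = 25.9 × 6.5 = 168.35 kip·in.
Critical point at (x, y) = (3.5, 4.25) from centroid. f_tx = M·y/J = 2.304 kip/in; f_ty = M·x/J = 1.897 kip/in.
Resultant f_max = √[f_tx² + (f_v + f_ty)²] = √[2.304² + (1.524 + 1.897)²] = 4.124 kip/in.
Capacity per unit length: r_n/Ω = (1/2.0) × 0.6 × 60 × (0.707 × 0.3125) = 3.977 kip/in.
4.124 > 3.977 → NOT adequate.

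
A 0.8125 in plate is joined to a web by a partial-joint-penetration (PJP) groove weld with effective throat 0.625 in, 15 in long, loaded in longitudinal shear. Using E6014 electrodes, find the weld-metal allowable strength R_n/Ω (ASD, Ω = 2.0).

R_n/Ω ≈ 169 kip

E60XX → F_EXX = 60 ksi.
Effective throat (given) t_e = 0.625 in.
A_we = 0.625 × 15 = 9.375 in².
F_nw = 0.6 F_EXX = 36 ksi.
R_n/Ω = (36 × 9.375) / 2.0 = 168.8 kip.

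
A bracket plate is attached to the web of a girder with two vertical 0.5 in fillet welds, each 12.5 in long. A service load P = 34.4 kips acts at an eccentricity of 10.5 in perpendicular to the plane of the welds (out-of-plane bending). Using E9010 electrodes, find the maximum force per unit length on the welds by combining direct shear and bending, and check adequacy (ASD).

f_max ≈ 7.07 kip/in; adequate

E90XX → F_EXX = 90 ksi.
L_w = 2 × 12.5 = 25 in; section modulus (unit throat) S = 2 × L²/6 = 52.08 in².
Direct shear f_v = P/L_w = 34.4/25 = 1.376 kip/in.
Moment M = P × e = 34.4 × 10.5 = 361.2 kip·in; bending f_b = M/S = 6.935 kip/in.
f_max = √(f_v² + f_b²) = √(1.376² + 6.935²) = 7.07 kip/in.
r_n/Ω = (1/2.0) × 0.6 × 90 × (0.707 × 0.5) = 9.544 kip/in → adequate.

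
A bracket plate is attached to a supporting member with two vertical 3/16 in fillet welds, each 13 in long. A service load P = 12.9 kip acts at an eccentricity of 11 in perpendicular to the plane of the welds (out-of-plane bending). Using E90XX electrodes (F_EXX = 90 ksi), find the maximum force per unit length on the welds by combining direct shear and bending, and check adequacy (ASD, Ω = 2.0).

f_max ≈ 2.57 kip/in; adequate

L_w = 2 × 13 = 26 in; section modulus (unit throat) S = 2 × L²/6 = 56.33 in².
Direct shear f_v = P/L_w = 12.9/26 = 0.4962 kip/in.
Moment M = P × e = 12.9 × 11 = 141.9 kip·in; bending f_b = M/S = 2.519 kip/in.
f_max = √(f_v² + f_b²) = √(0.4962² + 2.519²) = 2.567 kip/in.
r_n/Ω = (1/2.0) × 0.6 × 90 × (0.707 × 0.1875) = 3.579 kip/in → adequate.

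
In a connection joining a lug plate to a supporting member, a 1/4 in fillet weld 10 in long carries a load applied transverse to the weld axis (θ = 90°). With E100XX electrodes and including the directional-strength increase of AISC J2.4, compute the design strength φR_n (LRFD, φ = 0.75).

φR_n ≈ 119 kip

E100XX → F_EXX = 100 ksi.
t_e = 0.707 × 0.25 = 0.1767 in; A_we = 0.1767 × 10 = 1.767 in².
Directional factor: 1.0 + 0.5 sin^1.5(90°) = 1.5.
F_nw = 0.6 × 100 × 1.5 = 90 ksi.
φR_n = 0.75 × 90 × 1.767 = 119.3 kip.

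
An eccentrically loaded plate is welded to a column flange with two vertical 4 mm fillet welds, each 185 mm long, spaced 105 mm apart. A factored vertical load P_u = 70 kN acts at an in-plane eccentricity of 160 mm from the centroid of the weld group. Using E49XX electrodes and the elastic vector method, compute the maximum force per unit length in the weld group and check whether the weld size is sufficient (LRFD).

E49XX → F_EXX = 490 MPa.
Total weld length L_w = 370 mm. Treat welds as unit-width lines.
Polar moment about centroid: J = 2[d³/12 + d(b/2)²] = 2[185³/12 + 185×52.5²] = 2075000 mm³.
Direct shear f_v = P/L_w = 70×10³ / 370 = 189.2 N/mm (vertical).
Torsion M = P·e = 70×10³ × 160 = 11200000 N·mm.
Critical point at (x, y) = (52.5, 92.5) from centroid. f_tx = M·y/J = 499.3 N/mm; f_ty = M·x/J = 283.4 N/mm.
Resultant f_max = √[f_tx² + (f_v + f_ty)²] = √[499.3² + (189.2 + 283.4)²] = 687.4 N/mm.
Capacity per unit length: φr_n = 0.75 × 0.6 × 490 × (0.707 × 4) = 623.6 N/mm.
687.4 > 623.6 → NOT adequate.

f_max ≈ 687 N/mm; NOT adequate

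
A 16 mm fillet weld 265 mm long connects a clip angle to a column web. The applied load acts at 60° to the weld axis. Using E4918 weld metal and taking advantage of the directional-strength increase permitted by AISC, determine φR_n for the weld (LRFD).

φR_n ≈ 927 kN

E49XX → F_EXX = 490 MPa.
t_e = 0.707 × 16 = 11.31 mm; A_we = 11.31 × 265 = 2998 mm².
Directional factor: 1.0 + 0.5 sin^1.5(60°) = 1.403.
F_nw = 0.6 × 490 × 1.403 = 412.5 MPa.
φR_n = 0.75 × 412.5 × 2998 × 10⁻³ = 927.3 kN.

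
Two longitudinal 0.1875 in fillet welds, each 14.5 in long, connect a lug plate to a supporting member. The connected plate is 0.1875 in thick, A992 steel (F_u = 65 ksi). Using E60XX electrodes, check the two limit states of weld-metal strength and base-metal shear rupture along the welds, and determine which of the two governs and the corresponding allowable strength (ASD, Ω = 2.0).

E60XX → F_EXX = 60 ksi.
t_e = 0.707 × 0.1875 = 0.1326 in; L = 29 in.
Weld metal: R_n/Ω = (1/2.0) × 0.6 × 60 × 0.1326 × 29 = 69.2 kips.
Base metal (shear rupture): R_n/Ω = (1/2.0) × 0.6 × 65 × 0.1875 × 29 = 106 kips.
Governing: weld metal.

R_n/Ω ≈ 69.2 kips (weld metal governs)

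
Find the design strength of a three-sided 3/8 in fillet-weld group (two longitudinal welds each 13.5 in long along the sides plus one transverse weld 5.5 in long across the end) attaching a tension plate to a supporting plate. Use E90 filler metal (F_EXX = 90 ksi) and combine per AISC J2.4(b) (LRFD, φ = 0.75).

φR_n ≈ 349 kips

t_e = 0.707 × 0.375 = 0.2651 in.
R_nwl = 0.6 × 90 × 0.2651 × 27 = 386.6 kips (longitudinal, 2 welds).
R_nwt = 0.6 × 90 × 0.2651 × 5.5 = 78.74 kips (transverse, base value).
(i) R_nwl + R_nwt = 465.3 kips; (ii) 0.85 R_nwl + 1.5 R_nwt = 446.7 kips.
R_n = max = 465.3 kips [governs: (i)]; φR_n = 349 kips.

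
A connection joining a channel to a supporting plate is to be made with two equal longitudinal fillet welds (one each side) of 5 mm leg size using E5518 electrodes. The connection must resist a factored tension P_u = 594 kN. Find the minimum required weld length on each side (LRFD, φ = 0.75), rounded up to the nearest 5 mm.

E55XX → F_EXX = 550 MPa.
Throat t_e = 0.707 × 5 = 3.535 mm.
φr_n = 0.75 × 0.6 × 550 × 3.535 × 10⁻³ = 0.8749 kN/mm.
L_req = P_u / φr_n = 594 / 0.8749 = 678.9 mm total.
Per side: 678.9 / 2 = 339.5 mm.
Round up → use L = 340 mm on each side.

L = 340 mm on each side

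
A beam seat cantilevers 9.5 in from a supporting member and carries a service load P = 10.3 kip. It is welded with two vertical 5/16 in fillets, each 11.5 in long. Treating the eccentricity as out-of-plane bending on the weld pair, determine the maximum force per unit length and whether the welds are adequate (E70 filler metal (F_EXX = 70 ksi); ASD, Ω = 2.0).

L_w = 2 × 11.5 = 23 in; section modulus (unit throat) S = 2 × L²/6 = 44.08 in².
Direct shear f_v = P/L_w = 10.3/23 = 0.4478 kip/in.
Moment M = P × e = 10.3 × 9.5 = 97.85 kip·in; bending f_b = M/S = 2.22 kip/in.
f_max = √(f_v² + f_b²) = √(0.4478² + 2.22²) = 2.264 kip/in.
r_n/Ω = (1/2.0) × 0.6 × 70 × (0.707 × 0.3125) = 4.64 kip/in → adequate.

f_max ≈ 2.26 kip/in; adequate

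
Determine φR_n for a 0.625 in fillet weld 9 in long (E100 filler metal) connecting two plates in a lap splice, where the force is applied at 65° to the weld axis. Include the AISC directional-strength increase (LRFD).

E100XX → F_EXX = 100 ksi.
t_e = 0.707 × 0.625 = 0.4419 in; A_we = 0.4419 × 9 = 3.977 in².
Directional factor: 1.0 + 0.5 sin^1.5(65°) = 1.431.
F_nw = 0.6 × 100 × 1.431 = 85.88 ksi.
φR_n = 0.75 × 85.88 × 3.977 = 256.2 kip.

φR_n ≈ 256 kip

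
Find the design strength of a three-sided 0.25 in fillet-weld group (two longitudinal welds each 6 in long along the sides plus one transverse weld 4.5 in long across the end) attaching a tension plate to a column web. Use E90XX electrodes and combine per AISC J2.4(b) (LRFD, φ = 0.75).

E90XX → F_EXX = 90 ksi.
t_e = 0.707 × 0.25 = 0.1767 in.
R_nwl = 0.6 × 90 × 0.1767 × 12 = 114.5 kips (longitudinal, 2 welds).
R_nwt = 0.6 × 90 × 0.1767 × 4.5 = 42.95 kips (transverse, base value).
(i) R_nwl + R_nwt = 157.5 kips; (ii) 0.85 R_nwl + 1.5 R_nwt = 161.8 kips.
R_n = max = 161.8 kips [governs: (ii)]; φR_n = 121.3 kips.

φR_n ≈ 121 kips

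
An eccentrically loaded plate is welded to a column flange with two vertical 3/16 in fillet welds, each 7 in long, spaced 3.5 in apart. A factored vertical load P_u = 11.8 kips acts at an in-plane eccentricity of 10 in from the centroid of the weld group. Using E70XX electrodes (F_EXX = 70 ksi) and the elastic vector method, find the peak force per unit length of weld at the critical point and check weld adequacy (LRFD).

Total weld length L_w = 14 in. Treat welds as unit-width lines.
Polar moment about centroid: J = 2[d³/12 + d(b/2)²] = 2[7³/12 + 7×1.75²] = 100 in³.
Direct shear f_v = P/L_w = 11.8 / 14 = 0.8429 kip/in (vertical).
Torsion M = P·e = 11.8 × 10 = 118 kip·in.
Critical point at (x, y) = (1.75, 3.5) from centroid. f_tx = M·y/J = 4.128 kip/in; f_ty = M·x/J = 2.064 kip/in.
Resultant f_max = √[f_tx² + (f_v + f_ty)²] = √[4.128² + (0.8429 + 2.064)²] = 5.049 kip/in.
Capacity per unit length: φr_n = 0.75 × 0.6 × 70 × (0.707 × 0.1875) = 4.176 kip/in.
5.049 > 4.176 → NOT adequate.

f_max ≈ 5.05 kip/in; NOT adequate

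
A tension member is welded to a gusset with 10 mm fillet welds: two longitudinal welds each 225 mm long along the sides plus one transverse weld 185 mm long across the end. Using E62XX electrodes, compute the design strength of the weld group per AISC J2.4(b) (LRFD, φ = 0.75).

φR_n ≈ 1300 kN

E62XX → F_EXX = 620 MPa.
t_e = 0.707 × 10 = 7.07 mm.
R_nwl = 0.6 × 620 × 7.07 × 450 × 10⁻³ = 1184 kN (longitudinal, 2 welds).
R_nwt = 0.6 × 620 × 7.07 × 185 × 10⁻³ = 486.6 kN (transverse, base value).
(i) R_nwl + R_nwt = 1670 kN; (ii) 0.85 R_nwl + 1.5 R_nwt = 1736 kN.
R_n = max = 1736 kN [governs: (ii)]; φR_n = 1302 kN.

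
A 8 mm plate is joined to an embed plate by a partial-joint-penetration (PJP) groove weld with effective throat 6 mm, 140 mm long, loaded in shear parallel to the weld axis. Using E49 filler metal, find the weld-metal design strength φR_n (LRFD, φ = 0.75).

φR_n ≈ 185 kN

E49XX → F_EXX = 490 MPa.
Effective throat (given) t_e = 6 mm.
A_we = 6 × 140 = 840 mm².
F_nw = 0.6 F_EXX = 294 MPa.
φR_n = 0.75 × 294 × 840 × 10⁻³ = 185.2 kN.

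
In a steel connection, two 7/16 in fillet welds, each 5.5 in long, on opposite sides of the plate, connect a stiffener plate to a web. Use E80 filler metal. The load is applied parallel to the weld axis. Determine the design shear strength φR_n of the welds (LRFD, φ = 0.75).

E80XX → F_EXX = 80 ksi.
Effective throat t_e = 0.707 × 0.4375 = 0.3093 in.
Total length L = 11 in; A_we = 0.3093 × 11 = 3.402 in².
F_nw = 0.6 F_EXX = 0.6 × 80 = 48 ksi.
φR_n = 0.75 × 48 × 3.402 = 122.5 kip.

φR_n ≈ 122 kip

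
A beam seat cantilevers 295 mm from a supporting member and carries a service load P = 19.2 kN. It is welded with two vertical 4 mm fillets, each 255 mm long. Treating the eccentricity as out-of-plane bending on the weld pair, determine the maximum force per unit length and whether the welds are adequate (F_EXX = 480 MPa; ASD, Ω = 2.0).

f_max ≈ 264 N/mm; adequate

L_w = 2 × 255 = 510 mm; section modulus (unit throat) S = 2 × L²/6 = 21680 mm².
Direct shear f_v = P/L_w = 19.2×10³/510 = 37.65 N/mm.
Moment M = P × e = 19.2×10³ × 295 = 5664000 N·mm; bending f_b = M/S = 261.3 N/mm.
f_max = √(f_v² + f_b²) = √(37.65² + 261.3²) = 264 N/mm.
r_n/Ω = (1/2.0) × 0.6 × 480 × (0.707 × 4) = 407.2 N/mm → adequate.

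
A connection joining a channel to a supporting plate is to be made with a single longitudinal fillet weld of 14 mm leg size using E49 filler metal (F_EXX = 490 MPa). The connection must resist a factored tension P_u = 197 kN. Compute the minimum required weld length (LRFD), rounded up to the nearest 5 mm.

L = 95 mm

Throat t_e = 0.707 × 14 = 9.898 mm.
φr_n = 0.75 × 0.6 × 490 × 9.898 × 10⁻³ = 2.183 kN/mm.
L_req = P_u / φr_n = 197 / 2.183 = 90.26 mm total.
Round up → use L = 95 mm.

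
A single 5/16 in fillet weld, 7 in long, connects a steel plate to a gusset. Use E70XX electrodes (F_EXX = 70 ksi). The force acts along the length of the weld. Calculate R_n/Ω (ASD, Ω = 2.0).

R_n/Ω ≈ 32.5 kips

Effective throat t_e = 0.707 × 0.3125 = 0.2209 in.
Total length L = 7 in; A_we = 0.2209 × 7 = 1.547 in².
F_nw = 0.6 F_EXX = 0.6 × 70 = 42 ksi.
R_n = 42 × 1.547 = 64.96 kips; R_n/Ω = 64.96/2.0 = 32.48 kips.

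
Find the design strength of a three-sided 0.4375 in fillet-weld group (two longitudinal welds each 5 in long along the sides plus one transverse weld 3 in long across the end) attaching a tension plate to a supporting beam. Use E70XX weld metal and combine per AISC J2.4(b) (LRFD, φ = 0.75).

φR_n ≈ 127 kips

E70XX → F_EXX = 70 ksi.
t_e = 0.707 × 0.4375 = 0.3093 in.
R_nwl = 0.6 × 70 × 0.3093 × 10 = 129.9 kips (longitudinal, 2 welds).
R_nwt = 0.6 × 70 × 0.3093 × 3 = 38.97 kips (transverse, base value).
(i) R_nwl + R_nwt = 168.9 kips; (ii) 0.85 R_nwl + 1.5 R_nwt = 168.9 kips.
R_n = max = 168.9 kips [governs: (ii)]; φR_n = 126.7 kips.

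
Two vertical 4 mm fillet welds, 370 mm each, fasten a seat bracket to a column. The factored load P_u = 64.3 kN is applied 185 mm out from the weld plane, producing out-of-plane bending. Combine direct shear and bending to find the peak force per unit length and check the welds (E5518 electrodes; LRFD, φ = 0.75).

f_max ≈ 275 N/mm; adequate

E55XX → F_EXX = 550 MPa.
L_w = 2 × 370 = 740 mm; section modulus (unit throat) S = 2 × L²/6 = 45630 mm².
Direct shear f_v = P/L_w = 64.3×10³/740 = 86.89 N/mm.
Moment M = P × e = 64.3×10³ × 185 = 11896000 N·mm; bending f_b = M/S = 260.7 N/mm.
f_max = √(f_v² + f_b²) = √(86.89² + 260.7²) = 274.8 N/mm.
φr_n = 0.75 × 0.6 × 550 × (0.707 × 4) = 699.9 N/mm → adequate.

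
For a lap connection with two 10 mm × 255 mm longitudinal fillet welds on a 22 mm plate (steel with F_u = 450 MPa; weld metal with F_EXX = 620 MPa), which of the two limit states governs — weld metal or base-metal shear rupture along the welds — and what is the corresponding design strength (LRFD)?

t_e = 0.707 × 10 = 7.07 mm; L = 510 mm.
Weld metal: φR_n = 0.75 × 0.6 × 620 × 7.07 × 510 × 10⁻³ = 1006 kN.
Base metal (shear rupture): φR_n = 0.75 × 0.6 × 450 × 22 × 510 × 10⁻³ = 2272 kN.
Governing: weld metal.

φR_n ≈ 1010 kN (weld metal governs)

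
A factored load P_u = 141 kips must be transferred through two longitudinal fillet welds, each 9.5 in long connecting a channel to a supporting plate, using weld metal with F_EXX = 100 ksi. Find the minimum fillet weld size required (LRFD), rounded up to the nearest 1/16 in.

w = 1/4 in

Total weld length L = 19 in.
Required throat t_e = P_u / (φ × 0.6 F_EXX × L) = 141 / (0.75 × 0.6 × 100 × 19) = 0.1649 in.
Required leg w = t_e / 0.707 = 0.2333 in → use 1/4 in.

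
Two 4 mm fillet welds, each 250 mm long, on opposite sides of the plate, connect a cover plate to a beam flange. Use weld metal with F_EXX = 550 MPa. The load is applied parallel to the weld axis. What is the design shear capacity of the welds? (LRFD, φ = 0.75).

φR_n ≈ 350 kN

Effective throat t_e = 0.707 × 4 = 2.828 mm.
Total length L = 500 mm; A_we = 2.828 × 500 = 1414 mm².
F_nw = 0.6 F_EXX = 0.6 × 550 = 330 MPa.
φR_n = 0.75 × 330 × 1414 × 10⁻³ = 350 kN.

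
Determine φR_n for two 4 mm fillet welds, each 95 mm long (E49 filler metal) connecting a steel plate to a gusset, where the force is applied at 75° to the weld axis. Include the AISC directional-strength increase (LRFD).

φR_n ≈ 175 kN

E49XX → F_EXX = 490 MPa.
t_e = 0.707 × 4 = 2.828 mm; A_we = 2.828 × 190 = 537.3 mm².
Directional factor: 1.0 + 0.5 sin^1.5(75°) = 1.475.
F_nw = 0.6 × 490 × 1.475 = 433.6 MPa.
φR_n = 0.75 × 433.6 × 537.3 × 10⁻³ = 174.7 kN.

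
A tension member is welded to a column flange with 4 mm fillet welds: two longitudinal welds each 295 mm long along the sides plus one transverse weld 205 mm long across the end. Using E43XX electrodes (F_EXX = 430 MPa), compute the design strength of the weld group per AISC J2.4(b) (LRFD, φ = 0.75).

t_e = 0.707 × 4 = 2.828 mm.
R_nwl = 0.6 × 430 × 2.828 × 590 × 10⁻³ = 430.5 kN (longitudinal, 2 welds).
R_nwt = 0.6 × 430 × 2.828 × 205 × 10⁻³ = 149.6 kN (transverse, base value).
(i) R_nwl + R_nwt = 580.1 kN; (ii) 0.85 R_nwl + 1.5 R_nwt = 590.3 kN.
R_n = max = 590.3 kN [governs: (ii)]; φR_n = 442.7 kN.

φR_n ≈ 443 kN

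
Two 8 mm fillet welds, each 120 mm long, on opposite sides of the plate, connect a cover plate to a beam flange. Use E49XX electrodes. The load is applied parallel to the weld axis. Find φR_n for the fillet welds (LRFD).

E49XX → F_EXX = 490 MPa.
Effective throat t_e = 0.707 × 8 = 5.656 mm.
Total length L = 240 mm; A_we = 5.656 × 240 = 1357 mm².
F_nw = 0.6 F_EXX = 0.6 × 490 = 294 MPa.
φR_n = 0.75 × 294 × 1357 × 10⁻³ = 299.3 kN.

φR_n ≈ 299 kN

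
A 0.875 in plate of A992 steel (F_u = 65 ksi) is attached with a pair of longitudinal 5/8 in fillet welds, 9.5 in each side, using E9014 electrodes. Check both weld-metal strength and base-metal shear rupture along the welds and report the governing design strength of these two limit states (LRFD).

E90XX → F_EXX = 90 ksi.
t_e = 0.707 × 0.625 = 0.4419 in; L = 19 in.
Weld metal: φR_n = 0.75 × 0.6 × 90 × 0.4419 × 19 = 340 kip.
Base metal (shear rupture): φR_n = 0.75 × 0.6 × 65 × 0.875 × 19 = 486.3 kip.
Governing: weld metal.

φR_n ≈ 340 kip (weld metal governs)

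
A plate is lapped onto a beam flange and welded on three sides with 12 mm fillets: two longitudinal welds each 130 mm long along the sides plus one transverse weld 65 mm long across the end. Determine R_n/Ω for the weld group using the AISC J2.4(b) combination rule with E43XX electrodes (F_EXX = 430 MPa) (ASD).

t_e = 0.707 × 12 = 8.484 mm.
R_nwl = 0.6 × 430 × 8.484 × 260 × 10⁻³ = 569.1 kN (longitudinal, 2 welds).
R_nwt = 0.6 × 430 × 8.484 × 65 × 10⁻³ = 142.3 kN (transverse, base value).
(i) R_nwl + R_nwt = 711.4 kN; (ii) 0.85 R_nwl + 1.5 R_nwt = 697.2 kN.
R_n = max = 711.4 kN [governs: (i)]; R_n/Ω = 355.7 kN.

R_n/Ω ≈ 356 kN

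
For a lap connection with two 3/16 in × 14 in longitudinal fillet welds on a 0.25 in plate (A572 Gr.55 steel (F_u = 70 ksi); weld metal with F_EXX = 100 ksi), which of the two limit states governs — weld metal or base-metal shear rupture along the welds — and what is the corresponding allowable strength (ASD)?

t_e = 0.707 × 0.1875 = 0.1326 in; L = 28 in.
Weld metal: R_n/Ω = (1/2.0) × 0.6 × 100 × 0.1326 × 28 = 111.4 kips.
Base metal (shear rupture): R_n/Ω = (1/2.0) × 0.6 × 70 × 0.25 × 28 = 147 kips.
Governing: weld metal.

R_n/Ω ≈ 111 kips (weld metal governs)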